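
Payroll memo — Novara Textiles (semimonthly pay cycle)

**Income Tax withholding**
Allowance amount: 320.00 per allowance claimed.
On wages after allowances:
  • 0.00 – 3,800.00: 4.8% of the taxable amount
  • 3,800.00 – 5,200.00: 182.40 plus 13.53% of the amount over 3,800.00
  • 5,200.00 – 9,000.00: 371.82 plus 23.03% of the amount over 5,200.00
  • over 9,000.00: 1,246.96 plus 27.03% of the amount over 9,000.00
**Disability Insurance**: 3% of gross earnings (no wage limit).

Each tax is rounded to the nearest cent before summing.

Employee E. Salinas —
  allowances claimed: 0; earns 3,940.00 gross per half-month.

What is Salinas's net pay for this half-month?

3,620.46

Income Tax: taxable = 3,940.00
  182.40 + 13.53% × (3,940.00 − 3,800.00) = 182.40 + 13.53% × 140.00 = 201.34
Disability Insurance: 3% × 3,940.00 = 118.20
Total withheld: 201.34 + 118.20 = 319.54
Net pay: 3,940.00 − 319.54 = 3,620.46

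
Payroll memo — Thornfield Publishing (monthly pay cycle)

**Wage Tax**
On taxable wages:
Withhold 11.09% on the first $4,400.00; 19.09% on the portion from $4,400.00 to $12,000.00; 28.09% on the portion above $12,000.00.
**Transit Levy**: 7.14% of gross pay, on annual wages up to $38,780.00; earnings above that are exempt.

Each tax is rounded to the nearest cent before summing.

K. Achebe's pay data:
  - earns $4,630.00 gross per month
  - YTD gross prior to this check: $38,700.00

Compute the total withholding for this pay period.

Wage Tax: taxable = $4,630.00
  $487.96 + 19.09% × ($4,630.00 − $4,400.00) = $487.96 + 19.09% × $230.00 = $531.87
Transit Levy: cap $38,780.00 − YTD $38,700.00 = $80.00 subject; 7.14% × $80.00 = $5.71
Total: $531.87 + $5.71 = $537.58

$537.58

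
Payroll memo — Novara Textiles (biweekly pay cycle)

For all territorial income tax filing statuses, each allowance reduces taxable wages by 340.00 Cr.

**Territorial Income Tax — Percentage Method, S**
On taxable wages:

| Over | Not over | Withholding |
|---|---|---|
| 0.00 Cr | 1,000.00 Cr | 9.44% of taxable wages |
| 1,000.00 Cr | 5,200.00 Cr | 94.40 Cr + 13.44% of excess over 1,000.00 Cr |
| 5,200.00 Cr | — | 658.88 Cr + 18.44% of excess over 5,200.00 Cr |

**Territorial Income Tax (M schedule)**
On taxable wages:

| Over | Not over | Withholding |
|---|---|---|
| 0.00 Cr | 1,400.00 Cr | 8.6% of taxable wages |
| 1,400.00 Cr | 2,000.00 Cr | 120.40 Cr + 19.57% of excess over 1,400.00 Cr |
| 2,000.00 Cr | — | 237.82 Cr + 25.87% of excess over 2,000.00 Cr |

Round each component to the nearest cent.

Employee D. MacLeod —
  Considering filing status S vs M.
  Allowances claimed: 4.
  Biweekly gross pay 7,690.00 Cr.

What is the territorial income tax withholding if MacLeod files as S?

867.25 Cr

Territorial Income Tax (S): taxable = 7,690.00 Cr − 4×340.00 Cr = 6,330.00 Cr
  658.88 Cr + 18.44% × (6,330.00 Cr − 5,200.00 Cr) = 658.88 Cr + 18.44% × 1,130.00 Cr = 867.25 Cr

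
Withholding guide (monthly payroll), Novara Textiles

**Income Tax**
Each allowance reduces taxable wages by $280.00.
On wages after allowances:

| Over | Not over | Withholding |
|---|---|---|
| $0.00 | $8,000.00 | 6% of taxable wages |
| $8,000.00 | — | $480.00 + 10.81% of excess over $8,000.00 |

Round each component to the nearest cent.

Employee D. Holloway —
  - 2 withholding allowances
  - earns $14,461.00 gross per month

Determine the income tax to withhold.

Income Tax: taxable = $14,461.00 − 2×$280.00 = $13,901.00
  $480.00 + 10.81% × ($13,901.00 − $8,000.00) = $480.00 + 10.81% × $5,901.00 = $1,117.90

$1,117.90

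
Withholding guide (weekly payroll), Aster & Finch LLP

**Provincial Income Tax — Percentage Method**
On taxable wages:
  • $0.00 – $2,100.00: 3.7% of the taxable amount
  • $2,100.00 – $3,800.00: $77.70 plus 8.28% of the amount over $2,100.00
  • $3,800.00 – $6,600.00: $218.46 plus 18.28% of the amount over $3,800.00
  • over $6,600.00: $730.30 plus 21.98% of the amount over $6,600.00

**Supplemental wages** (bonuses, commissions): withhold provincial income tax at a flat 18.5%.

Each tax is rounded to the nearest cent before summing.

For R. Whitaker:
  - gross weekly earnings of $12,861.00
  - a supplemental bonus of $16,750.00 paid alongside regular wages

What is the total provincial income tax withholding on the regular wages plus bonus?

$5,205.22

Provincial Income Tax: taxable = $12,861.00
  $730.30 + 21.98% × ($12,861.00 − $6,600.00) = $730.30 + 21.98% × $6,261.00 = $2,106.47
Supplemental (18.5% flat on bonus): 18.5% × $16,750.00 = $3,098.75
Total provincial income tax: $2,106.47 + $3,098.75 = $5,205.22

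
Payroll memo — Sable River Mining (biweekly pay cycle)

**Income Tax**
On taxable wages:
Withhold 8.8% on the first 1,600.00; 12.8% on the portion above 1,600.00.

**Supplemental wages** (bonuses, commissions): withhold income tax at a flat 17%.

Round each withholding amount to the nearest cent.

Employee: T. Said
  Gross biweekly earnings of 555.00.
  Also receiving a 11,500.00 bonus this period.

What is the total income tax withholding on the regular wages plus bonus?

2,003.84

Income Tax: taxable = 555.00
  8.8% × 555.00 = 48.84
Supplemental (17% flat on bonus): 17% × 11,500.00 = 1,955.00
Total income tax: 48.84 + 1,955.00 = 2,003.84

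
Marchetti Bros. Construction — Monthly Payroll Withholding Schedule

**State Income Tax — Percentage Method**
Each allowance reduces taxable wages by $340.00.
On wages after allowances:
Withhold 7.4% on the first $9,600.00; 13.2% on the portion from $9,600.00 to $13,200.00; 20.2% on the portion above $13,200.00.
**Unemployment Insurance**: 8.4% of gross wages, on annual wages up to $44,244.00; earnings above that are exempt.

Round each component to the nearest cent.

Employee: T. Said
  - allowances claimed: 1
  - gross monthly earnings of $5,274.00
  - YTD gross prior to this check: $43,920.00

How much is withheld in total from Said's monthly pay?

State Income Tax: taxable = $5,274.00 − 1×$340.00 = $4,934.00
  7.4% × $4,934.00 = $365.12
Unemployment Insurance: cap $44,244.00 − YTD $43,920.00 = $324.00 subject; 8.4% × $324.00 = $27.22
Total: $365.12 + $27.22 = $392.34

$392.34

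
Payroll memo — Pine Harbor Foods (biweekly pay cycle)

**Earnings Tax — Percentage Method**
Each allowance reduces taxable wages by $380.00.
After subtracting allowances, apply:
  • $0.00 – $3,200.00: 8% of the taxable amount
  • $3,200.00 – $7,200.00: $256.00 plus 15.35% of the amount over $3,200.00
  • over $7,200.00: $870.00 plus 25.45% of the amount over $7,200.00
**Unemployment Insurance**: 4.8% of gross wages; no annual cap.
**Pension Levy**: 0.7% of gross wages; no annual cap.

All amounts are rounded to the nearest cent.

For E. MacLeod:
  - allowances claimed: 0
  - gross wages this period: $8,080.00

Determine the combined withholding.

Earnings Tax: taxable = $8,080.00
  $870.00 + 25.45% × ($8,080.00 − $7,200.00) = $870.00 + 25.45% × $880.00 = $1,093.96
Unemployment Insurance: 4.8% × $8,080.00 = $387.84
Pension Levy: 0.7% × $8,080.00 = $56.56
Total: $1,093.96 + $387.84 + $56.56 = $1,538.36

$1,538.36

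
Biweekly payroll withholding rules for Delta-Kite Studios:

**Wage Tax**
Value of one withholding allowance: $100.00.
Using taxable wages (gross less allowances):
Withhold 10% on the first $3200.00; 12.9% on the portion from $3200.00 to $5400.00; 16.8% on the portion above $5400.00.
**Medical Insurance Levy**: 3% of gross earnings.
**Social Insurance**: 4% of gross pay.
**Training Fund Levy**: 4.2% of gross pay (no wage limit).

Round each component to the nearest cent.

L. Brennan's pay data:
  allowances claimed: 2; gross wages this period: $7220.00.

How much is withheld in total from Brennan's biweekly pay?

Wage Tax: taxable = $7220.00 − 2×$100.00 = $7020.00
  $603.80 + 16.8% × ($7020.00 − $5400.00) = $603.80 + 16.8% × $1620.00 = $875.96
Medical Insurance Levy: 3% × $7220.00 = $216.60
Social Insurance: 4% × $7220.00 = $288.80
Training Fund Levy: 4.2% × $7220.00 = $303.24
Total: $875.96 + $216.60 + $288.80 + $303.24 = $1684.60

$1684.60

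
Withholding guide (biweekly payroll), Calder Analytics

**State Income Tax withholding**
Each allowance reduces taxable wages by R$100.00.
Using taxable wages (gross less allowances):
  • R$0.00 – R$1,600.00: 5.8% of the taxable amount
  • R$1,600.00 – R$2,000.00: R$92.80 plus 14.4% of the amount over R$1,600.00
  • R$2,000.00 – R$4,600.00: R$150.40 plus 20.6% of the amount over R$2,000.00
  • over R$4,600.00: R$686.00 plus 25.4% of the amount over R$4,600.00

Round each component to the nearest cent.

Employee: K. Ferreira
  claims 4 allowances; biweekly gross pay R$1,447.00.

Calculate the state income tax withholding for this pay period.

R$60.73

State Income Tax: taxable = R$1,447.00 − 4×R$100.00 = R$1,047.00
  5.8% × R$1,047.00 = R$60.73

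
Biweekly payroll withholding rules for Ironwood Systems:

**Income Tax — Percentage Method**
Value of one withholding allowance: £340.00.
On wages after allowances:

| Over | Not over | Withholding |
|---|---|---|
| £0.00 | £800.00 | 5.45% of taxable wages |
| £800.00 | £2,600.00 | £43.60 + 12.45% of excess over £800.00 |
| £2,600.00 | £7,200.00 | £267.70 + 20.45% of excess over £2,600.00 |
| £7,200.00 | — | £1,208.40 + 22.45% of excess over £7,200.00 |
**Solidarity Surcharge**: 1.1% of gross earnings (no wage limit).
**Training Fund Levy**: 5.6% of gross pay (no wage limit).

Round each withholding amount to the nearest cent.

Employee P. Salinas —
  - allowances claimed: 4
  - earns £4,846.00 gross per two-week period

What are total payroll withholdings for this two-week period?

Income Tax: taxable = £4,846.00 − 4×£340.00 = £3,486.00
  £267.70 + 20.45% × (£3,486.00 − £2,600.00) = £267.70 + 20.45% × £886.00 = £448.89
Solidarity Surcharge: 1.1% × £4,846.00 = £53.31
Training Fund Levy: 5.6% × £4,846.00 = £271.38
Total: £448.89 + £53.31 + £271.38 = £773.58

£773.58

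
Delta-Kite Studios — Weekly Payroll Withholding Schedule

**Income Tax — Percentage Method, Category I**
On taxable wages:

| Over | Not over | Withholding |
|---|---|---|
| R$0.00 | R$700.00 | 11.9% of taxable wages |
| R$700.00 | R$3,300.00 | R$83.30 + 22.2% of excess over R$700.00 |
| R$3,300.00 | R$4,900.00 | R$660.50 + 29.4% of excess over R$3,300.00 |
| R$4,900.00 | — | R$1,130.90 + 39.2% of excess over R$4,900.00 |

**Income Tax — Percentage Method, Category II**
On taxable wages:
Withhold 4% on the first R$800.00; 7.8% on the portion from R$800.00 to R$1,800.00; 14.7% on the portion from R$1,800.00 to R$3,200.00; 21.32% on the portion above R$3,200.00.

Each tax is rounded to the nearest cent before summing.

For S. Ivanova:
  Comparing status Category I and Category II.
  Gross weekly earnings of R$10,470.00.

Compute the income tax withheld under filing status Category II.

Income Tax (Category II): taxable = R$10,470.00
  R$315.80 + 21.32% × (R$10,470.00 − R$3,200.00) = R$315.80 + 21.32% × R$7,270.00 = R$1,865.76

R$1,865.76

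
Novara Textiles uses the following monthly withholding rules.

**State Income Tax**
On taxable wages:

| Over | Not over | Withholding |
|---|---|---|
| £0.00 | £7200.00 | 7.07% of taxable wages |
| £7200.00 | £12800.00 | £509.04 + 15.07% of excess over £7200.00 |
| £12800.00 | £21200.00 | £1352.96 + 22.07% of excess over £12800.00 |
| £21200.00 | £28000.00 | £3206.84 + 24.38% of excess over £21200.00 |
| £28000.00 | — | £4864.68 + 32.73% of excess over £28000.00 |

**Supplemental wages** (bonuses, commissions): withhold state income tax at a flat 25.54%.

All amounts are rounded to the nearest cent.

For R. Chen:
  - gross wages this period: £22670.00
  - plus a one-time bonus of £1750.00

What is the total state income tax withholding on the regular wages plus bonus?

£4012.18

State Income Tax: taxable = £22670.00
  £3206.84 + 24.38% × (£22670.00 − £21200.00) = £3206.84 + 24.38% × £1470.00 = £3565.23
Supplemental (25.54% flat on bonus): 25.54% × £1750.00 = £446.95
Total state income tax: £3565.23 + £446.95 = £4012.18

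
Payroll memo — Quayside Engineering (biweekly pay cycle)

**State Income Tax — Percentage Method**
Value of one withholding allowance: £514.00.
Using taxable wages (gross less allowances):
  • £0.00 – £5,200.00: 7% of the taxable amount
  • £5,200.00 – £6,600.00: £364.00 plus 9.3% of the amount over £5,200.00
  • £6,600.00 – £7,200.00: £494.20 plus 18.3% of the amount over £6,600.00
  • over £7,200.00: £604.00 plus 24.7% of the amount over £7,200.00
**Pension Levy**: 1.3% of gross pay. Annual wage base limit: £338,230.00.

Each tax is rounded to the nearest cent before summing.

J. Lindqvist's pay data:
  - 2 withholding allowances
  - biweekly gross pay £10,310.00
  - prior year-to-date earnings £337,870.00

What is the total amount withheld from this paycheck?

£1,122.93

State Income Tax: taxable = £10,310.00 − 2×£514.00 = £9,282.00
  £604.00 + 24.7% × (£9,282.00 − £7,200.00) = £604.00 + 24.7% × £2,082.00 = £1,118.25
Pension Levy: cap £338,230.00 − YTD £337,870.00 = £360.00 subject; 1.3% × £360.00 = £4.68
Total: £1,118.25 + £4.68 = £1,122.93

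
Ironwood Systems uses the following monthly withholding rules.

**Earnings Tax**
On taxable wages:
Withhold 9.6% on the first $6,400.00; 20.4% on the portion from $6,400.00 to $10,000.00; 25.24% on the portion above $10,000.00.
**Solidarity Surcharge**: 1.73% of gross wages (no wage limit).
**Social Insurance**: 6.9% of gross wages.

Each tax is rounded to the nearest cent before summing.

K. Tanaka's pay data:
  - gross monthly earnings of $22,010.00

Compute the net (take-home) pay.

$15,730.42

Earnings Tax: taxable = $22,010.00
  $1,348.80 + 25.24% × ($22,010.00 − $10,000.00) = $1,348.80 + 25.24% × $12,010.00 = $4,380.12
Solidarity Surcharge: 1.73% × $22,010.00 = $380.77
Social Insurance: 6.9% × $22,010.00 = $1,518.69
Total withheld: $4,380.12 + $380.77 + $1,518.69 = $6,279.58
Net pay: $22,010.00 − $6,279.58 = $15,730.42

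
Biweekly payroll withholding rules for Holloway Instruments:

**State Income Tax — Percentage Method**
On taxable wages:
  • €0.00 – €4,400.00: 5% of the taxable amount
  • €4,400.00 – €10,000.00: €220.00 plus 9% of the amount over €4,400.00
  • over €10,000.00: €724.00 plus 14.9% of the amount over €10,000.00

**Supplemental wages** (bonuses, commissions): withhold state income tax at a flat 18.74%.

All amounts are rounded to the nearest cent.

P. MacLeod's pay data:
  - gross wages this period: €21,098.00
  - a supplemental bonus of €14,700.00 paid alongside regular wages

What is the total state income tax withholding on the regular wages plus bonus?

State Income Tax: taxable = €21,098.00
  €724.00 + 14.9% × (€21,098.00 − €10,000.00) = €724.00 + 14.9% × €11,098.00 = €2,377.60
Supplemental (18.74% flat on bonus): 18.74% × €14,700.00 = €2,754.78
Total state income tax: €2,377.60 + €2,754.78 = €5,132.38

€5,132.38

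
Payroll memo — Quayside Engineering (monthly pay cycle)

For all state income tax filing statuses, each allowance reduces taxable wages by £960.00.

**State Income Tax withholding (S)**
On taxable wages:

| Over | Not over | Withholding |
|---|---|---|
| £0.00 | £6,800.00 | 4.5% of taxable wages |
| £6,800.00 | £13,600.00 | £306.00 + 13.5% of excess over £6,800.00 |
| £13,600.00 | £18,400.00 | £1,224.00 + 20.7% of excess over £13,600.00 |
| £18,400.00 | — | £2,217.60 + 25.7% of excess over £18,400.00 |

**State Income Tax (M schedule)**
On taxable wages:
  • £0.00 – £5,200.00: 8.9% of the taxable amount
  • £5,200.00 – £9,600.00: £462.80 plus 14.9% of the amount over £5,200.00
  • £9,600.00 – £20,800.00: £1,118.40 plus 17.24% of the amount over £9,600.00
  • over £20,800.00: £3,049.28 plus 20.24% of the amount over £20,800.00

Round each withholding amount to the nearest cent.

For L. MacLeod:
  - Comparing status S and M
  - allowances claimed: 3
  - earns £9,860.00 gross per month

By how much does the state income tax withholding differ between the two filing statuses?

State Income Tax (S): taxable = £9,860.00 − 3×£960.00 = £6,980.00
  £306.00 + 13.5% × (£6,980.00 − £6,800.00) = £306.00 + 13.5% × £180.00 = £330.30
State Income Tax (M): taxable = £9,860.00 − 3×£960.00 = £6,980.00
  £462.80 + 14.9% × (£6,980.00 − £5,200.00) = £462.80 + 14.9% × £1,780.00 = £728.02
Difference: |£330.30 − £728.02| = £397.72 (higher under M)

£397.72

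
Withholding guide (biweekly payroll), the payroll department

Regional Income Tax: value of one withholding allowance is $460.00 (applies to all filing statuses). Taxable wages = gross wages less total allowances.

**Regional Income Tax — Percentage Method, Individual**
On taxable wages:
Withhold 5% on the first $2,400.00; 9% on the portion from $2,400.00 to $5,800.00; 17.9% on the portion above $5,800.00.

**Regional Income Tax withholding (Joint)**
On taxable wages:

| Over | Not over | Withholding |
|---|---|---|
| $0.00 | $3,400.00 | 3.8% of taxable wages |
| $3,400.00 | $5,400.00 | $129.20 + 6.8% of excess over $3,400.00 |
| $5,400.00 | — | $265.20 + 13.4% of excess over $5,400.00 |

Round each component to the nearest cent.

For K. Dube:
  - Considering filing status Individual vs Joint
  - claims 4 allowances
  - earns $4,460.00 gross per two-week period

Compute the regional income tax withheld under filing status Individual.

$139.80

Regional Income Tax (Individual): taxable = $4,460.00 − 4×$460.00 = $2,620.00
  $120.00 + 9% × ($2,620.00 − $2,400.00) = $120.00 + 9% × $220.00 = $139.80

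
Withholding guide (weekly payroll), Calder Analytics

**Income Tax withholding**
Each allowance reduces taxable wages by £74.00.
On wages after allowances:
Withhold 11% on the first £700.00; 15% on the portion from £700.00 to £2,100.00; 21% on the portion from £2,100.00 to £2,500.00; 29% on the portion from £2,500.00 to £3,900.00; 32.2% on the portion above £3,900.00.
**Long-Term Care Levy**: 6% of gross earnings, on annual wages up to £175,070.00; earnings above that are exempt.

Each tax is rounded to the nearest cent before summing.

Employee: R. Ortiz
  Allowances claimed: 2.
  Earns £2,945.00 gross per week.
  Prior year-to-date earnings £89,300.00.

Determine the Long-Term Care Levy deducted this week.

£176.70

Long-Term Care Levy: 6% × £2,945.00 = £176.70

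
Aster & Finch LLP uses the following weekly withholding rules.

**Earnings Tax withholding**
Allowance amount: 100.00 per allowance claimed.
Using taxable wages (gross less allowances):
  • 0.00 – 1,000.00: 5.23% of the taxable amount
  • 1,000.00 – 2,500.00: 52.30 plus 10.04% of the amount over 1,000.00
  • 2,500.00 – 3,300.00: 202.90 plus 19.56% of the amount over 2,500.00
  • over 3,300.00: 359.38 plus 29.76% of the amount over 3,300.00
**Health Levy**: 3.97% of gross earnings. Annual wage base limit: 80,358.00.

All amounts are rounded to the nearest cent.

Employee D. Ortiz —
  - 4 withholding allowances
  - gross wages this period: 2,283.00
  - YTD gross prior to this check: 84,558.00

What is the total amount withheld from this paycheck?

140.95

Earnings Tax: taxable = 2,283.00 − 4×100.00 = 1,883.00
  52.30 + 10.04% × (1,883.00 − 1,000.00) = 52.30 + 10.04% × 883.00 = 140.95
Health Levy: YTD 84,558.00 ≥ cap 80,358.00 → 0.00
Total: 140.95 + 0.00 = 140.95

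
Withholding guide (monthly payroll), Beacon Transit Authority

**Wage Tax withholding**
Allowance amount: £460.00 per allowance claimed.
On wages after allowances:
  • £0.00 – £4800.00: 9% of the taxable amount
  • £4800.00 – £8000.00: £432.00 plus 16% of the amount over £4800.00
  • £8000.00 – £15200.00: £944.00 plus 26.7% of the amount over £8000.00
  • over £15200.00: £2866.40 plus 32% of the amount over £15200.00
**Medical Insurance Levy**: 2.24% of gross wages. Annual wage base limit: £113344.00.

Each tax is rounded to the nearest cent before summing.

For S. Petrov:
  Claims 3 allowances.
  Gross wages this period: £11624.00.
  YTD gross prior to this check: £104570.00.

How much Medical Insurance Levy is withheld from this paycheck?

Medical Insurance Levy: cap £113344.00 − YTD £104570.00 = £8774.00 subject; 2.24% × £8774.00 = £196.54

£196.54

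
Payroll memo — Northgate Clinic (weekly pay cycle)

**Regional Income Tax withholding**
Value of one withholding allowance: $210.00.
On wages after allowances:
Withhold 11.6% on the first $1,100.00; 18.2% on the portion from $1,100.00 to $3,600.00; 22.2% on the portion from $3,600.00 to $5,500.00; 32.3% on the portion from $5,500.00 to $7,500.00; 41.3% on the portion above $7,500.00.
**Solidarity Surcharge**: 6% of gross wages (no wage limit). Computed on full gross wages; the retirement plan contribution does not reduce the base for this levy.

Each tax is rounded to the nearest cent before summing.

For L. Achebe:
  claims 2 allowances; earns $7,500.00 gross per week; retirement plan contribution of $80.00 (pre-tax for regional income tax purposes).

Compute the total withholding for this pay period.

$1,938.90

Regional Income Tax: taxable = $7,500.00 − $80.00 − 2×$210.00 = $7,000.00
  $1,004.40 + 32.3% × ($7,000.00 − $5,500.00) = $1,004.40 + 32.3% × $1,500.00 = $1,488.90
Solidarity Surcharge: 6% × $7,500.00 = $450.00
Total: $1,488.90 + $450.00 = $1,938.90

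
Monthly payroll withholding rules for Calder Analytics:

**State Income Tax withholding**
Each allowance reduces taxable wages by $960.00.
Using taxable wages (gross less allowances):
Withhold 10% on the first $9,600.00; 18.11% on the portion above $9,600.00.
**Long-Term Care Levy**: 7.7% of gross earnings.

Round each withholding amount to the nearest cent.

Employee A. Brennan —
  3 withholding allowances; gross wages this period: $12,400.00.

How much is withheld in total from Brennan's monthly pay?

State Income Tax: taxable = $12,400.00 − 3×$960.00 = $9,520.00
  10% × $9,520.00 = $952.00
Long-Term Care Levy: 7.7% × $12,400.00 = $954.80
Total: $952.00 + $954.80 = $1,906.80

$1,906.80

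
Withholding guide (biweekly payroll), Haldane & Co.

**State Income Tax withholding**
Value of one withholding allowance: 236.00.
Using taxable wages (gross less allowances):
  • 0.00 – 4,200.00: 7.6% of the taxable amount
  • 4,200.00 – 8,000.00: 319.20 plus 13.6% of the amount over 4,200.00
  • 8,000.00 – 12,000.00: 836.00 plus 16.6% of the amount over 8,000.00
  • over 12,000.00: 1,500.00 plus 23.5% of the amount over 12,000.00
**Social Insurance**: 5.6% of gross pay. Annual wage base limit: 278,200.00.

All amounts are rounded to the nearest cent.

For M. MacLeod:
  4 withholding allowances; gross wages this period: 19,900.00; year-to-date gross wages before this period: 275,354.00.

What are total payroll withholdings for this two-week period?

State Income Tax: taxable = 19,900.00 − 4×236.00 = 18,956.00
  1,500.00 + 23.5% × (18,956.00 − 12,000.00) = 1,500.00 + 23.5% × 6,956.00 = 3,134.66
Social Insurance: cap 278,200.00 − YTD 275,354.00 = 2,846.00 subject; 5.6% × 2,846.00 = 159.38
Total: 3,134.66 + 159.38 = 3,294.04

3,294.04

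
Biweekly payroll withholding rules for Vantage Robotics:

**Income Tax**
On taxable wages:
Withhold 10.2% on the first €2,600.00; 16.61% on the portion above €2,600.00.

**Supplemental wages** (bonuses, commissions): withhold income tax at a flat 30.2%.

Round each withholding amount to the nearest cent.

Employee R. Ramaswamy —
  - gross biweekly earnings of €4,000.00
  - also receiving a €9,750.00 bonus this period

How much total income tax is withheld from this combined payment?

Income Tax: taxable = €4,000.00
  €265.20 + 16.61% × (€4,000.00 − €2,600.00) = €265.20 + 16.61% × €1,400.00 = €497.74
Supplemental (30.2% flat on bonus): 30.2% × €9,750.00 = €2,944.50
Total income tax: €497.74 + €2,944.50 = €3,442.24

€3,442.24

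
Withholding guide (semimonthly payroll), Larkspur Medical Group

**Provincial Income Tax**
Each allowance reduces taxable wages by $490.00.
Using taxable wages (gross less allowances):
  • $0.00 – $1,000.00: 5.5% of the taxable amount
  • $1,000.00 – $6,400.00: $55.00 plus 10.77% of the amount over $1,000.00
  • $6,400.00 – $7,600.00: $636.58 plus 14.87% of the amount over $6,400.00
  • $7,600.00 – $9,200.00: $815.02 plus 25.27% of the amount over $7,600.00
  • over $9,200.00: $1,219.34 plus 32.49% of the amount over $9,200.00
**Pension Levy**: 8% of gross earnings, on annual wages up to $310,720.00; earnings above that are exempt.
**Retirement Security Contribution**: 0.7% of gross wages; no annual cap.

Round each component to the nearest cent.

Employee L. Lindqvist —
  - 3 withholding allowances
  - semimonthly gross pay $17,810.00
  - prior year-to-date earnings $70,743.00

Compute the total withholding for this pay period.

$5,088.60

Provincial Income Tax: taxable = $17,810.00 − 3×$490.00 = $16,340.00
  $1,219.34 + 32.49% × ($16,340.00 − $9,200.00) = $1,219.34 + 32.49% × $7,140.00 = $3,539.13
Pension Levy: 8% × $17,810.00 = $1,424.80
Retirement Security Contribution: 0.7% × $17,810.00 = $124.67
Total: $3,539.13 + $1,424.80 + $124.67 = $5,088.60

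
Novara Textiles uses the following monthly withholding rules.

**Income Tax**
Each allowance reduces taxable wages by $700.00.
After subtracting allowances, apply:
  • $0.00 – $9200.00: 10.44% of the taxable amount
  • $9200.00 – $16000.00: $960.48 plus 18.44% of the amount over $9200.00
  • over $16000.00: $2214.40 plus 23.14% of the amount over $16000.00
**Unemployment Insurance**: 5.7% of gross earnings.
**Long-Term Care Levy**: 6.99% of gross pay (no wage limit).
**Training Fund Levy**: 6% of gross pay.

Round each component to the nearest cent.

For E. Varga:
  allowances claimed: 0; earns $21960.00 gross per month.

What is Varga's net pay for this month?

Income Tax: taxable = $21960.00
  $2214.40 + 23.14% × ($21960.00 − $16000.00) = $2214.40 + 23.14% × $5960.00 = $3593.54
Unemployment Insurance: 5.7% × $21960.00 = $1251.72
Long-Term Care Levy: 6.99% × $21960.00 = $1535.00
Training Fund Levy: 6% × $21960.00 = $1317.60
Total withheld: $3593.54 + $1251.72 + $1535.00 + $1317.60 = $7697.86
Net pay: $21960.00 − $7697.86 = $14262.14

$14262.14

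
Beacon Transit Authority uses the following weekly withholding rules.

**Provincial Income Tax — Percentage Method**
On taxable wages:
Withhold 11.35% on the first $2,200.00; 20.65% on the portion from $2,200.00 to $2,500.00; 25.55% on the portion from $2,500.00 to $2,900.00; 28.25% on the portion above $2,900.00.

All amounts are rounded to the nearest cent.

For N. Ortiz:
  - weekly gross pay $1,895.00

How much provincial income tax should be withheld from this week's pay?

Provincial Income Tax: taxable = $1,895.00
  11.35% × $1,895.00 = $215.08

$215.08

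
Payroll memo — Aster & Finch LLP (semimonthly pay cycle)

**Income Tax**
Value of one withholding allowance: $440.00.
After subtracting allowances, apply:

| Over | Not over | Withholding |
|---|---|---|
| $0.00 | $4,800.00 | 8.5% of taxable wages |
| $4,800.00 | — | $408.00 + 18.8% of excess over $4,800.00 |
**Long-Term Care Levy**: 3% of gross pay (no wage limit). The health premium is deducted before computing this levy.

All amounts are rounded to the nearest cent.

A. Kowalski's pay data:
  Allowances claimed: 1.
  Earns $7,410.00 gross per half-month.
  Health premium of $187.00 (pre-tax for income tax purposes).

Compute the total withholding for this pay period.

Income Tax: taxable = $7,410.00 − $187.00 − 1×$440.00 = $6,783.00
  $408.00 + 18.8% × ($6,783.00 − $4,800.00) = $408.00 + 18.8% × $1,983.00 = $780.80
Long-Term Care Levy: 3% × $7,223.00 = $216.69
Total: $780.80 + $216.69 = $997.49

$997.49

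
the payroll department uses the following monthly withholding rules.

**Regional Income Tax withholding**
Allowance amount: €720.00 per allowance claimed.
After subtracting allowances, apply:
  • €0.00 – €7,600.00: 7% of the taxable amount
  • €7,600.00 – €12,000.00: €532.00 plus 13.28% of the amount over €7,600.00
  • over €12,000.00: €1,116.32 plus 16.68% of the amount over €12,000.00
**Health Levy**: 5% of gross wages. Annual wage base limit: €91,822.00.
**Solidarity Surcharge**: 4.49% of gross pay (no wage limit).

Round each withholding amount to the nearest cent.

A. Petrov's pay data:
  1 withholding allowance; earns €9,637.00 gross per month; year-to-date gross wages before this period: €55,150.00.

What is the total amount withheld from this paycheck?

Regional Income Tax: taxable = €9,637.00 − 1×€720.00 = €8,917.00
  €532.00 + 13.28% × (€8,917.00 − €7,600.00) = €532.00 + 13.28% × €1,317.00 = €706.90
Health Levy: 5% × €9,637.00 = €481.85
Solidarity Surcharge: 4.49% × €9,637.00 = €432.70
Total: €706.90 + €481.85 + €432.70 = €1,621.45

€1,621.45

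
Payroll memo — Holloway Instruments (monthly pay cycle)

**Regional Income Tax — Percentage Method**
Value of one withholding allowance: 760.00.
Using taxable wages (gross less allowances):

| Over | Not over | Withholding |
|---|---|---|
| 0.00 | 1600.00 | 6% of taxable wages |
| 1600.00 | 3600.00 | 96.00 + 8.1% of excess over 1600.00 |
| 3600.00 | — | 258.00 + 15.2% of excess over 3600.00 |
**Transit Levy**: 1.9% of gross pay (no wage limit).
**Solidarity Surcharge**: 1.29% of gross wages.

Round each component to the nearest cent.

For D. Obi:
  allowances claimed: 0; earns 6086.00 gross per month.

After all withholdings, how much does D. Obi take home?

Regional Income Tax: taxable = 6086.00
  258.00 + 15.2% × (6086.00 − 3600.00) = 258.00 + 15.2% × 2486.00 = 635.87
Transit Levy: 1.9% × 6086.00 = 115.63
Solidarity Surcharge: 1.29% × 6086.00 = 78.51
Total withheld: 635.87 + 115.63 + 78.51 = 830.01
Net pay: 6086.00 − 830.01 = 5255.99

5255.99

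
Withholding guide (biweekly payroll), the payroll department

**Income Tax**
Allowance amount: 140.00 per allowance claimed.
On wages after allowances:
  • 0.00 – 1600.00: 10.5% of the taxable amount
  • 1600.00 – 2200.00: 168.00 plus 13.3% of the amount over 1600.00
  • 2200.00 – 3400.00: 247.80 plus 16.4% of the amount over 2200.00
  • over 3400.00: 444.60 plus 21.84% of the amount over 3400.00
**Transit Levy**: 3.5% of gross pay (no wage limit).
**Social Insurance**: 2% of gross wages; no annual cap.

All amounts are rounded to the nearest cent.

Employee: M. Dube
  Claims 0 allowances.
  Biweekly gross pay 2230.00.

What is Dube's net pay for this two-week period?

1854.63

Income Tax: taxable = 2230.00
  247.80 + 16.4% × (2230.00 − 2200.00) = 247.80 + 16.4% × 30.00 = 252.72
Transit Levy: 3.5% × 2230.00 = 78.05
Social Insurance: 2% × 2230.00 = 44.60
Total withheld: 252.72 + 78.05 + 44.60 = 375.37
Net pay: 2230.00 − 375.37 = 1854.63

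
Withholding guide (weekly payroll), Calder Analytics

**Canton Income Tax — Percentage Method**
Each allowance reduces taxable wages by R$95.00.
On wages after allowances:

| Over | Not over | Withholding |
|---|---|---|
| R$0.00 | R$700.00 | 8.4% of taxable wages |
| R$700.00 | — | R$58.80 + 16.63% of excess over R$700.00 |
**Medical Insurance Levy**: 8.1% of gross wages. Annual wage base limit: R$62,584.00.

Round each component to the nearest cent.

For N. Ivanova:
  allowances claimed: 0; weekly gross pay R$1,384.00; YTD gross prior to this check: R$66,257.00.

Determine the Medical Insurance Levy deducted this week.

Medical Insurance Levy: YTD R$66,257.00 ≥ cap R$62,584.00 → R$0.00

R$0.00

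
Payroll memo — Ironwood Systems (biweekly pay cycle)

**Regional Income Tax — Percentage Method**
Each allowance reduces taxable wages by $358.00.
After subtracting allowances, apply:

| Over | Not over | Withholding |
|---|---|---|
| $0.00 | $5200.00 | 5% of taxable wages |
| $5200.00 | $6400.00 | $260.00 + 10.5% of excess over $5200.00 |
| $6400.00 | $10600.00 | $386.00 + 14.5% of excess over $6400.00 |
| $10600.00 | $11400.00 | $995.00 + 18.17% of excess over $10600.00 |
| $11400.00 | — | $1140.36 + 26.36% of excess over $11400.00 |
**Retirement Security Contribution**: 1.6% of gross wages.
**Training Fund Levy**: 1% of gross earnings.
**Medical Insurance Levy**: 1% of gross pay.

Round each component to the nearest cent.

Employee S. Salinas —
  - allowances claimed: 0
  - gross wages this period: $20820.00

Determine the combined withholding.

Regional Income Tax: taxable = $20820.00
  $1140.36 + 26.36% × ($20820.00 − $11400.00) = $1140.36 + 26.36% × $9420.00 = $3623.47
Retirement Security Contribution: 1.6% × $20820.00 = $333.12
Training Fund Levy: 1% × $20820.00 = $208.20
Medical Insurance Levy: 1% × $20820.00 = $208.20
Total: $3623.47 + $333.12 + $208.20 + $208.20 = $4372.99

$4372.99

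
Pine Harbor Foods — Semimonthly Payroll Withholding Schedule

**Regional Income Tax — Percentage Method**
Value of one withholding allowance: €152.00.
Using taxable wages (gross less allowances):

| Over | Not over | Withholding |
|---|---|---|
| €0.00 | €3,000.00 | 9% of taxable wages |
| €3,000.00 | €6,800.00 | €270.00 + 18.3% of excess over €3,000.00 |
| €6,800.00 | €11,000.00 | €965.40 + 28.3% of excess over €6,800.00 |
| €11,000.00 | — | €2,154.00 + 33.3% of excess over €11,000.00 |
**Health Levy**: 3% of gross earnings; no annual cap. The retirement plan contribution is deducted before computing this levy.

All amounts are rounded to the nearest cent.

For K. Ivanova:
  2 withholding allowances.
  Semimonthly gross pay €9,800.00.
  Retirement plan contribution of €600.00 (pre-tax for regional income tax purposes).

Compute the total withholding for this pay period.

Regional Income Tax: taxable = €9,800.00 − €600.00 − 2×€152.00 = €8,896.00
  €965.40 + 28.3% × (€8,896.00 − €6,800.00) = €965.40 + 28.3% × €2,096.00 = €1,558.57
Health Levy: 3% × €9,200.00 = €276.00
Total: €1,558.57 + €276.00 = €1,834.57

€1,834.57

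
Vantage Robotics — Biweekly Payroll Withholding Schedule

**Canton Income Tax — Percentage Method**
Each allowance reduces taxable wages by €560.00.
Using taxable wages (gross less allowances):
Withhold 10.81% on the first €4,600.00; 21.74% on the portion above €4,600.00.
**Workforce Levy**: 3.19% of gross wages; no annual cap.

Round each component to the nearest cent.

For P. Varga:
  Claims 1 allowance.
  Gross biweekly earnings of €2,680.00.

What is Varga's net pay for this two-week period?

€2,365.34

Canton Income Tax: taxable = €2,680.00 − 1×€560.00 = €2,120.00
  10.81% × €2,120.00 = €229.17
Workforce Levy: 3.19% × €2,680.00 = €85.49
Total withheld: €229.17 + €85.49 = €314.66
Net pay: €2,680.00 − €314.66 = €2,365.34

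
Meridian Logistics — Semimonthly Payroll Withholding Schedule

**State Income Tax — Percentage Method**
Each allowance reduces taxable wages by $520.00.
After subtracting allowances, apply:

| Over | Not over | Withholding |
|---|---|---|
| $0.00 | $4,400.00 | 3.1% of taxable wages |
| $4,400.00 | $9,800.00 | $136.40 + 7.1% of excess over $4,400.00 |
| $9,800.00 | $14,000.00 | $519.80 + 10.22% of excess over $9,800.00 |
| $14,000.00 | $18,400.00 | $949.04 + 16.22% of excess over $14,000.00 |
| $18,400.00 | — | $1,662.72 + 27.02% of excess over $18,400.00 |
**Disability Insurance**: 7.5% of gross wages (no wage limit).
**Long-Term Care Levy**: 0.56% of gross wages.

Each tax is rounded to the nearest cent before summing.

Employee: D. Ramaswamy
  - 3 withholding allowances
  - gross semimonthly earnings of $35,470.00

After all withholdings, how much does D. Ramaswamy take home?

State Income Tax: taxable = $35,470.00 − 3×$520.00 = $33,910.00
  $1,662.72 + 27.02% × ($33,910.00 − $18,400.00) = $1,662.72 + 27.02% × $15,510.00 = $5,853.52
Disability Insurance: 7.5% × $35,470.00 = $2,660.25
Long-Term Care Levy: 0.56% × $35,470.00 = $198.63
Total withheld: $5,853.52 + $2,660.25 + $198.63 = $8,712.40
Net pay: $35,470.00 − $8,712.40 = $26,757.60

$26,757.60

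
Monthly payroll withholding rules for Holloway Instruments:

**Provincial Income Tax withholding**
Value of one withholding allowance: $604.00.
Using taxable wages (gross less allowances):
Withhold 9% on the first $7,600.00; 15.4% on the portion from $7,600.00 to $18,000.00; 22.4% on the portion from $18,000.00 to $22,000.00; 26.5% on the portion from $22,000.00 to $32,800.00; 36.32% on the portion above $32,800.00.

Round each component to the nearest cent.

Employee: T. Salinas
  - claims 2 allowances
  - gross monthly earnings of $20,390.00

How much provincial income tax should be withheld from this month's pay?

$2,550.37

Provincial Income Tax: taxable = $20,390.00 − 2×$604.00 = $19,182.00
  $2,285.60 + 22.4% × ($19,182.00 − $18,000.00) = $2,285.60 + 22.4% × $1,182.00 = $2,550.37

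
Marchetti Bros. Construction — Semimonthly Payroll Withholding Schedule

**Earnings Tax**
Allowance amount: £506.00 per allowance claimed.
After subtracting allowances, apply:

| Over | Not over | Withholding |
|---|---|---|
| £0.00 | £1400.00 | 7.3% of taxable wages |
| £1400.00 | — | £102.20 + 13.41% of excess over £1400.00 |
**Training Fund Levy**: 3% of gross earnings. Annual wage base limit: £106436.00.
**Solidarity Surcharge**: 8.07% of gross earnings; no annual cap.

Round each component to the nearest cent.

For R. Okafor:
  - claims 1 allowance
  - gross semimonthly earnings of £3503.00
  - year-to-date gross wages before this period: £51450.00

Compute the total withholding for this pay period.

£704.14

Earnings Tax: taxable = £3503.00 − 1×£506.00 = £2997.00
  £102.20 + 13.41% × (£2997.00 − £1400.00) = £102.20 + 13.41% × £1597.00 = £316.36
Training Fund Levy: 3% × £3503.00 = £105.09
Solidarity Surcharge: 8.07% × £3503.00 = £282.69
Total: £316.36 + £105.09 + £282.69 = £704.14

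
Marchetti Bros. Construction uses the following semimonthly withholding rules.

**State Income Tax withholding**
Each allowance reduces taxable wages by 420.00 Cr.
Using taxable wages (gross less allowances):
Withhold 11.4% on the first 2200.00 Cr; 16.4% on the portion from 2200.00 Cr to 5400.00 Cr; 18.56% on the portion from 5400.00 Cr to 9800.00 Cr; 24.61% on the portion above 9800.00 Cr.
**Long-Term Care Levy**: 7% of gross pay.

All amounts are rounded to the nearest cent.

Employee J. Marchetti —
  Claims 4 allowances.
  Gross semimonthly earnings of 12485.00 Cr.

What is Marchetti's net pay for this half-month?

9771.48 Cr

State Income Tax: taxable = 12485.00 Cr − 4×420.00 Cr = 10805.00 Cr
  1592.24 Cr + 24.61% × (10805.00 Cr − 9800.00 Cr) = 1592.24 Cr + 24.61% × 1005.00 Cr = 1839.57 Cr
Long-Term Care Levy: 7% × 12485.00 Cr = 873.95 Cr
Total withheld: 1839.57 Cr + 873.95 Cr = 2713.52 Cr
Net pay: 12485.00 Cr − 2713.52 Cr = 9771.48 Cr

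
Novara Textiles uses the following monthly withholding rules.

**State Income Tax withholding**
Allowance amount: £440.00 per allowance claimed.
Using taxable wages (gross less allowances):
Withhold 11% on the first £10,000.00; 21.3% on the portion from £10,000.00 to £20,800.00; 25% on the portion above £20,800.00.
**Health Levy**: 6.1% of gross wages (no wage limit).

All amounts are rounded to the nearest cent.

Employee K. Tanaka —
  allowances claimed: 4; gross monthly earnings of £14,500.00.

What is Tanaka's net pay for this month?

State Income Tax: taxable = £14,500.00 − 4×£440.00 = £12,740.00
  £1,100.00 + 21.3% × (£12,740.00 − £10,000.00) = £1,100.00 + 21.3% × £2,740.00 = £1,683.62
Health Levy: 6.1% × £14,500.00 = £884.50
Total withheld: £1,683.62 + £884.50 = £2,568.12
Net pay: £14,500.00 − £2,568.12 = £11,931.88

£11,931.88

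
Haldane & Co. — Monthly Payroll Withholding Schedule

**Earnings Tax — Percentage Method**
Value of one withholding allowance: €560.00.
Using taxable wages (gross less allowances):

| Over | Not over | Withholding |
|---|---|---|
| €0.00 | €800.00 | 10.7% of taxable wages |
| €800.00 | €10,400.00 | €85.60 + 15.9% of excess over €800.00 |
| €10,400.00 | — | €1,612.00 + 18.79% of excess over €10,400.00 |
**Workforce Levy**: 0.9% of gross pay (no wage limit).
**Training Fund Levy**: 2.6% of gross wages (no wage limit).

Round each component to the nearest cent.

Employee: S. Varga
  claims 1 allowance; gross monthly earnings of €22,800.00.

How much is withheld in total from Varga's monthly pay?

€4,634.74

Earnings Tax: taxable = €22,800.00 − 1×€560.00 = €22,240.00
  €1,612.00 + 18.79% × (€22,240.00 − €10,400.00) = €1,612.00 + 18.79% × €11,840.00 = €3,836.74
Workforce Levy: 0.9% × €22,800.00 = €205.20
Training Fund Levy: 2.6% × €22,800.00 = €592.80
Total: €3,836.74 + €205.20 + €592.80 = €4,634.74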